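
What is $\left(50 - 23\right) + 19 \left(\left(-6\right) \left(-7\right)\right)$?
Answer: $825$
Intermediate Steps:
$\left(50 - 23\right) + 19 \left(\left(-6\right) \left(-7\right)\right) = \left(50 - 23\right) + 19 \cdot 42 = 27 + 798 = 825$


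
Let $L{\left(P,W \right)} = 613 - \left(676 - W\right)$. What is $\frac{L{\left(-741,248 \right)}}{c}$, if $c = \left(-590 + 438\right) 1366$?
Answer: $- \frac{185}{207632} \approx -0.000891$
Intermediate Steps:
$c = -207632$ ($c = \left(-152\right) 1366 = -207632$)
$L{\left(P,W \right)} = -63 + W$ ($L{\left(P,W \right)} = 613 + \left(-676 + W\right) = -63 + W$)
$\frac{L{\left(-741,248 \right)}}{c} = \frac{-63 + 248}{-207632} = 185 \left(- \frac{1}{207632}\right) = - \frac{185}{207632}$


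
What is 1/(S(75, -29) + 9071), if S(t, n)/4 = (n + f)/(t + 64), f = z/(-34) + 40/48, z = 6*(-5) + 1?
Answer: 7089/64298747 ≈ 0.00011025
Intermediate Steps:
z = -29 (z = -30 + 1 = -29)
f = 86/51 (f = -29/(-34) + 40/48 = -29*(-1/34) + 40*(1/48) = 29/34 + ⅚ = 86/51 ≈ 1.6863)
S(t, n) = 4*(86/51 + n)/(64 + t) (S(t, n) = 4*((n + 86/51)/(t + 64)) = 4*((86/51 + n)/(64 + t)) = 4*(86/51 + n)/(64 + t))
1/(S(75, -29) + 9071) = 1/(4*(86 + 51*(-29))/(51*(64 + 75)) + 9071) = 1/((4/51)*(86 - 1479)/139 + 9071) = 1/((4/51)*(1/139)*(-1393) + 9071) = 1/(-5572/7089 + 9071) = 1/(64298747/7089) = 7089/64298747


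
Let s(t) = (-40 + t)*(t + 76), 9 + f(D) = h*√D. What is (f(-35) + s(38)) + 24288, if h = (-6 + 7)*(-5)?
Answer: 24051 - 5*I*√35 ≈ 24051.0 - 29.58*I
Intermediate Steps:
h = -5 (h = 1*(-5) = -5)
f(D) = -9 - 5*√D
s(t) = (-40 + t)*(76 + t)
(f(-35) + s(38)) + 24288 = ((-9 - 5*I*√35) + (-3040 + 38² + 36*38)) + 24288 = ((-9 - 5*I*√35) + (-3040 + 1444 + 1368)) + 24288 = ((-9 - 5*I*√35) - 228) + 24288 = (-237 - 5*I*√35) + 24288 = 24051 - 5*I*√35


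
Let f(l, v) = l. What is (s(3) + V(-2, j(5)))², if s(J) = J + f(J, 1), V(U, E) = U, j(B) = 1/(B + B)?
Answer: 16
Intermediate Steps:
j(B) = 1/(2*B)
s(J) = 2*J (s(J) = J + J = 2*J)
(s(3) + V(-2, j(5)))² = (2*3 - 2)² = (6 - 2)² = 4² = 16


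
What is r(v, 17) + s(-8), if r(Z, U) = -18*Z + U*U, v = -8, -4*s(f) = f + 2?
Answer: 869/2 ≈ 434.50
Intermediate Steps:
s(f) = -½ - f/4 (s(f) = -(f + 2)/4 = -(2 + f)/4 = -½ - f/4)
r(Z, U) = U² - 18*Z (r(Z, U) = -18*Z + U² = U² - 18*Z)
r(v, 17) + s(-8) = (17² - 18*(-8)) + (-½ - ¼*(-8)) = (289 + 144) + (-½ + 2) = 433 + 3/2 = 869/2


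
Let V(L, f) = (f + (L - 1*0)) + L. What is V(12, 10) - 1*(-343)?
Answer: 377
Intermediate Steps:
V(L, f) = f + 2*L (V(L, f) = (f + (L + 0)) + L = (f + L) + L = (L + f) + L = f + 2*L)
V(12, 10) - 1*(-343) = (10 + 2*12) - 1*(-343) = (10 + 24) + 343 = 34 + 343 = 377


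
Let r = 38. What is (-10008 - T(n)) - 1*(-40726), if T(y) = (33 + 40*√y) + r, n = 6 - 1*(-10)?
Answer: 30487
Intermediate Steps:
n = 16 (n = 6 + 10 = 16)
T(y) = 71 + 40*√y (T(y) = (33 + 40*√y) + 38 = 71 + 40*√y)
(-10008 - T(n)) - 1*(-40726) = (-10008 - (71 + 40*√16)) - 1*(-40726) = (-10008 - (71 + 40*4)) + 40726 = (-10008 - (71 + 160)) + 40726 = (-10008 - 1*231) + 40726 = (-10008 - 231) + 40726 = -10239 + 40726 = 30487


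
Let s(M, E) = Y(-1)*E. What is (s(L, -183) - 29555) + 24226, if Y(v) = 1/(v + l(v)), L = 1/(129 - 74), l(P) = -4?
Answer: -26462/5 ≈ -5292.4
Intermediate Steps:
L = 1/55 ≈ 0.018182
Y(v) = 1/(-4 + v) (Y(v) = 1/(v - 4) = 1/(-4 + v))
s(M, E) = -E/5 (s(M, E) = E/(-4 - 1) = E/(-5) = -E/5)
(s(L, -183) - 29555) + 24226 = (-1/5*(-183) - 29555) + 24226 = (183/5 - 29555) + 24226 = -147592/5 + 24226 = -26462/5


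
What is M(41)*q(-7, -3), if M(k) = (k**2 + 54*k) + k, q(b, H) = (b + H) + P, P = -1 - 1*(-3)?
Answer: -31488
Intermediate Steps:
P = 2 (P = -1 + 3 = 2)
q(b, H) = 2 + H + b (q(b, H) = (b + H) + 2 = (H + b) + 2 = 2 + H + b)
M(k) = k**2 + 55*k
M(41)*q(-7, -3) = (41*(55 + 41))*(2 - 3 - 7) = (41*96)*(-8) = 3936*(-8) = -31488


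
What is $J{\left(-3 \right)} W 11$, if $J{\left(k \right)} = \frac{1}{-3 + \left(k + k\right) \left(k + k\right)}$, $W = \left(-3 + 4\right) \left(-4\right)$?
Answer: $- \frac{4}{3} \approx -1.3333$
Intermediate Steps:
$W = -4$ ($W = 1 \left(-4\right) = -4$)
$J{\left(k \right)} = \frac{1}{-3 + 4 k^{2}}$ ($J{\left(k \right)} = \frac{1}{-3 + 2 k 2 k} = \frac{1}{-3 + 4 k^{2}}$)
$J{\left(-3 \right)} W 11 = \frac{1}{-3 + 4 \left(-3\right)^{2}} \left(-4\right) 11 = \frac{1}{-3 + 4 \cdot 9} \left(-4\right) 11 = \frac{1}{-3 + 36} \left(-4\right) 11 = \frac{1}{33} \left(-4\right) 11 = \left(- \frac{4}{33}\right) 11 = - \frac{4}{3}$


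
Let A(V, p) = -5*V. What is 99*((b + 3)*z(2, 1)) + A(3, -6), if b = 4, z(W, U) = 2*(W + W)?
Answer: 5529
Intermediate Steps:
z(W, U) = 4*W (z(W, U) = 2*(2*W) = 4*W)
99*((b + 3)*z(2, 1)) + A(3, -6) = 99*((4 + 3)*(4*2)) - 5*3 = 99*(7*8) - 15 = 99*56 - 15 = 5544 - 15 = 5529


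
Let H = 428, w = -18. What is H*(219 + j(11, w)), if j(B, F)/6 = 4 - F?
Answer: 150228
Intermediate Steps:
j(B, F) = 24 - 6*F (j(B, F) = 6*(4 - F) = 24 - 6*F)
H*(219 + j(11, w)) = 428*(219 + (24 - 6*(-18))) = 428*(219 + (24 + 108)) = 428*(219 + 132) = 428*351 = 150228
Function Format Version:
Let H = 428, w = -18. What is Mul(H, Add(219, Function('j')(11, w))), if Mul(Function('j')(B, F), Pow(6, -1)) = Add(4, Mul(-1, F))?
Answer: 150228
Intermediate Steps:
Function('j')(B, F) = Add(24, Mul(-6, F)) (Function('j')(B, F) = Mul(6, Add(4, Mul(-1, F))) = Add(24, Mul(-6, F)))
Mul(H, Add(219, Function('j')(11, w))) = Mul(428, Add(219, Add(24, Mul(-6, -18)))) = Mul(428, Add(219, Add(24, 108))) = Mul(428, Add(219, 132)) = Mul(428, 351) = 150228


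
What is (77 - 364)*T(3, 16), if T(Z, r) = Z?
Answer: -861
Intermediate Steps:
(77 - 364)*T(3, 16) = (77 - 364)*3 = -287*3 = -861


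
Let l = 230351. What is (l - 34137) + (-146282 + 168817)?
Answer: 218749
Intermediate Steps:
(l - 34137) + (-146282 + 168817) = (230351 - 34137) + (-146282 + 168817) = 196214 + 22535 = 218749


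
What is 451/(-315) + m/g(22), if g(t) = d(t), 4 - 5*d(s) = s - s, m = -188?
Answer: -74476/315 ≈ -236.43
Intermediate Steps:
d(s) = ⅘ (d(s) = ⅘ - (s - s)/5 = ⅘ - ⅕*0 = ⅘ + 0 = ⅘)
g(t) = ⅘
451/(-315) + m/g(22) = 451/(-315) - 188/⅘ = 451*(-1/315) - 188*5/4 = -451/315 - 235 = -74476/315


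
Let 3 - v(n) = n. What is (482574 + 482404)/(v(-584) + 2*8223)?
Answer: 964978/17033 ≈ 56.653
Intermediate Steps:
v(n) = 3 - n
(482574 + 482404)/(v(-584) + 2*8223) = (482574 + 482404)/((3 - 1*(-584)) + 2*8223) = 964978/((3 + 584) + 16446) = 964978/(587 + 16446) = 964978/17033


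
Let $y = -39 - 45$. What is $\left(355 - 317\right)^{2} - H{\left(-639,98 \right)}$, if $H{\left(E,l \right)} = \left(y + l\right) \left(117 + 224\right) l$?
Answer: $-466408$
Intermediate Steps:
$y = -84$
$H{\left(E,l \right)} = l \left(-28644 + 341 l\right)$ ($H{\left(E,l \right)} = \left(-84 + l\right) \left(117 + 224\right) l = \left(-84 + l\right) 341 l = \left(-28644 + 341 l\right) l = l \left(-28644 + 341 l\right)$)
$\left(355 - 317\right)^{2} - H{\left(-639,98 \right)} = \left(355 - 317\right)^{2} - 341 \cdot 98 \left(-84 + 98\right) = 38^{2} - 341 \cdot 98 \cdot 14 = 1444 - 467852 = -466408$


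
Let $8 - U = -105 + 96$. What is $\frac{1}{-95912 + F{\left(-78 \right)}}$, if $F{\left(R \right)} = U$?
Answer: $- \frac{1}{95895} \approx -1.0428 \cdot 10^{-5}$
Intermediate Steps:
$U = 17$ ($U = 8 - \left(-105 + 96\right) = 8 - -9 = 8 + 9 = 17$)
$F{\left(R \right)} = 17$
$\frac{1}{-95912 + F{\left(-78 \right)}} = \frac{1}{-95912 + 17} = \frac{1}{-95895} = - \frac{1}{95895}$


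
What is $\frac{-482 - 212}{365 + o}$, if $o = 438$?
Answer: $- \frac{694}{803} \approx -0.86426$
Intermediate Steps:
$\frac{-482 - 212}{365 + o} = \frac{-482 - 212}{365 + 438} = - \frac{694}{803}$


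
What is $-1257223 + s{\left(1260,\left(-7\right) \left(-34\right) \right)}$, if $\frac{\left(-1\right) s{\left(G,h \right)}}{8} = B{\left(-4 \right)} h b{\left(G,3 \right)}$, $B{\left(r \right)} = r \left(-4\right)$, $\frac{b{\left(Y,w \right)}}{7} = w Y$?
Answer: $-807334663$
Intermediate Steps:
$b{\left(Y,w \right)} = 7 Y w$ ($b{\left(Y,w \right)} = 7 w Y = 7 Y w$)
$B{\left(r \right)} = - 4 r$
$s{\left(G,h \right)} = - 2688 G h$ ($s{\left(G,h \right)} = - 8 \left(-4\right) \left(-4\right) h 7 G 3 = - 8 \cdot 16 h 21 G = - 8 \cdot 336 G h = - 2688 G h$)
$-1257223 + s{\left(1260,\left(-7\right) \left(-34\right) \right)} = -1257223 - 3386880 \left(\left(-7\right) \left(-34\right)\right) = -1257223 - 3386880 \cdot 238 = -1257223 - 806077440 = -807334663$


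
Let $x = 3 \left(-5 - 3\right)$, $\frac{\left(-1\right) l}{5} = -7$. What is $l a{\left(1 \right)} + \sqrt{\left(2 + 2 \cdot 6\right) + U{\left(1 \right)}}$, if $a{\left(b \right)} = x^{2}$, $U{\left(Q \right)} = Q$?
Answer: $20160 + \sqrt{15} \approx 20164.0$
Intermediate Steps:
$l = 35$ ($l = \left(-5\right) \left(-7\right) = 35$)
$x = -24$ ($x = 3 \left(-8\right) = -24$)
$a{\left(b \right)} = 576$ ($a{\left(b \right)} = \left(-24\right)^{2} = 576$)
$l a{\left(1 \right)} + \sqrt{\left(2 + 2 \cdot 6\right) + U{\left(1 \right)}} = 35 \cdot 576 + \sqrt{\left(2 + 2 \cdot 6\right) + 1} = 20160 + \sqrt{\left(2 + 12\right) + 1} = 20160 + \sqrt{14 + 1} = 20160 + \sqrt{15}$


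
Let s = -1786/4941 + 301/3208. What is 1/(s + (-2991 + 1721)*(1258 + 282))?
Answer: -15850728/31000858064647 ≈ -5.1130e-7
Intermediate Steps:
s = -4242247/15850728 (s = -1786*1/4941 + 301*(1/3208) = -1786/4941 + 301/3208 = -4242247/15850728 ≈ -0.26764)
1/(s + (-2991 + 1721)*(1258 + 282)) = 1/(-4242247/15850728 + (-2991 + 1721)*(1258 + 282)) = 1/(-4242247/15850728 - 1270*1540) = 1/(-4242247/15850728 - 1955800) = 1/(-31000858064647/15850728) = -15850728/31000858064647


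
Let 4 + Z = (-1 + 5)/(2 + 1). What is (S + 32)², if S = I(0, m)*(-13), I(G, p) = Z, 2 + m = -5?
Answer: 40000/9 ≈ 4444.4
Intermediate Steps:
m = -7 (m = -2 - 5 = -7)
Z = -8/3 (Z = -4 + (-1 + 5)/(2 + 1) = -4 + 4/3 = -8/3 ≈ -2.6667)
I(G, p) = -8/3
S = 104/3 (S = -8/3*(-13) = 104/3 ≈ 34.667)
(S + 32)² = (104/3 + 32)² = (200/3)² = 40000/9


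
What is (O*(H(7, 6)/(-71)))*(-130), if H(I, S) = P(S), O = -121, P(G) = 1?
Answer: -15730/71 ≈ -221.55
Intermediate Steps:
H(I, S) = 1
(O*(H(7, 6)/(-71)))*(-130) = -121/(-71)*(-130) = -121*(-1)/71*(-130) = -121*(-1/71)*(-130) = (121/71)*(-130) = -15730/71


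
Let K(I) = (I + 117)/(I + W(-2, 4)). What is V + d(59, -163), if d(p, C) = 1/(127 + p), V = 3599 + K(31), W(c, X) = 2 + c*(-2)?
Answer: 670159/186 ≈ 3603.0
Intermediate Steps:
W(c, X) = 2 - 2*c
K(I) = (117 + I)/(6 + I) (K(I) = (I + 117)/(I + (2 - 2*(-2))) = (117 + I)/(I + (2 + 4)) = (117 + I)/(I + 6) = (117 + I)/(6 + I))
V = 3603 (V = 3599 + (117 + 31)/(6 + 31) = 3599 + 148/37 = 3599 + (1/37)*148 = 3599 + 4 = 3603)
V + d(59, -163) = 3603 + 1/(127 + 59) = 3603 + 1/186 = 670159/186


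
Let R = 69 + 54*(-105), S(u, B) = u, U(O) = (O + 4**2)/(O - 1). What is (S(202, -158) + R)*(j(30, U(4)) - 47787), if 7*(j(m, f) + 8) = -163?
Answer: 1807196472/7 ≈ 2.5817e+8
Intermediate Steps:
U(O) = (16 + O)/(-1 + O) (U(O) = (O + 16)/(-1 + O) = (16 + O)/(-1 + O))
j(m, f) = -219/7 (j(m, f) = -8 + (1/7)*(-163) = -8 - 163/7 = -219/7)
R = -5601 (R = 69 - 5670 = -5601)
(S(202, -158) + R)*(j(30, U(4)) - 47787) = (202 - 5601)*(-219/7 - 47787) = -5399*(-334728/7) = 1807196472/7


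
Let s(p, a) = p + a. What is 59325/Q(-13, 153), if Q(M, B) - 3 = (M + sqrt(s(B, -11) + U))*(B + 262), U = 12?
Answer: -53313400/425169 - 8206625*sqrt(154)/850338 ≈ -245.16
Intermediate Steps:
s(p, a) = a + p
Q(M, B) = 3 + (262 + B)*(M + sqrt(1 + B)) (Q(M, B) = 3 + (M + sqrt((-11 + B) + 12))*(B + 262) = 3 + (M + sqrt(1 + B))*(262 + B) = 3 + (262 + B)*(M + sqrt(1 + B)))
59325/Q(-13, 153) = 59325/(3 + 262*(-13) + 262*sqrt(1 + 153) + 153*(-13) + 153*sqrt(1 + 153)) = 59325/(3 - 3406 + 262*sqrt(154) - 1989 + 153*sqrt(154)) = 59325/(-5392 + 415*sqrt(154))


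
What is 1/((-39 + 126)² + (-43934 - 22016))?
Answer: -1/58381 ≈ -1.7129e-5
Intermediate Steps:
1/((-39 + 126)² + (-43934 - 22016)) = 1/(87² - 65950) = 1/(7569 - 65950) = 1/(-58381) = -1/58381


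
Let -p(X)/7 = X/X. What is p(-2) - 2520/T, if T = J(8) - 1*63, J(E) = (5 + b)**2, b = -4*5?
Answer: -203/9 ≈ -22.556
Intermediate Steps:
b = -20
J(E) = 225 (J(E) = (5 - 20)**2 = (-15)**2 = 225)
p(X) = -7 (p(X) = -7*X/X = -7*1 = -7)
T = 162 (T = 225 - 1*63 = 225 - 63 = 162)
p(-2) - 2520/T = -7 - 2520/162 = -7 - 45*28/81 = -7 - 140/9 = -203/9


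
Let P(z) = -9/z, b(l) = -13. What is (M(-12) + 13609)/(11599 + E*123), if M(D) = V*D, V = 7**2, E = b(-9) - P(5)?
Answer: 65105/51107 ≈ 1.2739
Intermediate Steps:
E = -56/5 (E = -13 - (-9)/5 = -13 - 1*(-9/5) = -13 + 9/5 = -56/5 ≈ -11.200)
V = 49
M(D) = 49*D
(M(-12) + 13609)/(11599 + E*123) = (49*(-12) + 13609)/(11599 - 56/5*123) = (-588 + 13609)/(11599 - 6888/5) = 13021/(51107/5) = 13021*(5/51107) = 65105/51107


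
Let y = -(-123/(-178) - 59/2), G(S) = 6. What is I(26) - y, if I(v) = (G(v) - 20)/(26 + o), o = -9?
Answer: -44834/1513 ≈ -29.633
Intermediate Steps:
y = 2564/89 (y = -(-123*(-1/178) - 59*½) = -(123/178 - 59/2) = -1*(-2564/89) = 2564/89 ≈ 28.809)
I(v) = -14/17 (I(v) = (6 - 20)/(26 - 9) = -14/17)
I(26) - y = -14/17 - 1*2564/89 = -14/17 - 2564/89 = -44834/1513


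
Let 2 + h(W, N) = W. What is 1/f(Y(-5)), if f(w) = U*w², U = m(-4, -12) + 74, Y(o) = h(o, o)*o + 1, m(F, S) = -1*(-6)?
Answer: 1/103680 ≈ 9.6451e-6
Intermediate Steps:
m(F, S) = 6
h(W, N) = -2 + W
Y(o) = 1 + o*(-2 + o) (Y(o) = (-2 + o)*o + 1 = o*(-2 + o) + 1 = 1 + o*(-2 + o))
U = 80 (U = 6 + 74 = 80)
f(w) = 80*w²
1/f(Y(-5)) = 1/(80*(1 - 5*(-2 - 5))²) = 1/(80*(1 - 5*(-7))²) = 1/(80*(1 + 35)²) = 1/(80*36²) = 1/(80*1296) = 1/103680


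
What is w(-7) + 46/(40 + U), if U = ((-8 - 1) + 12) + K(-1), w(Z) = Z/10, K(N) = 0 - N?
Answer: 19/55 ≈ 0.34545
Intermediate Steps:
K(N) = -N
w(Z) = Z/10 (w(Z) = Z*(⅒) = Z/10)
U = 4 (U = ((-8 - 1) + 12) - 1*(-1) = (-9 + 12) + 1 = 3 + 1 = 4)
w(-7) + 46/(40 + U) = (⅒)*(-7) + 46/(40 + 4) = -7/10 + 46/44 = -7/10 + (1/44)*46 = -7/10 + 23/22 = 19/55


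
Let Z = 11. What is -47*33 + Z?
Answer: -1540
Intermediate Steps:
-47*33 + Z = -47*33 + 11 = -1551 + 11 = -1540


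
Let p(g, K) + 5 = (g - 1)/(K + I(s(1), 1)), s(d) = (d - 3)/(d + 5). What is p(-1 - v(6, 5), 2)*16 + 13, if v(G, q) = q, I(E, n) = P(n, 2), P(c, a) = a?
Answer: -95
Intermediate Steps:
s(d) = (-3 + d)/(5 + d)
I(E, n) = 2
p(g, K) = -5 + (-1 + g)/(2 + K) (p(g, K) = -5 + (g - 1)/(K + 2) = -5 + (-1 + g)/(2 + K))
p(-1 - v(6, 5), 2)*16 + 13 = ((-11 + (-1 - 1*5) - 5*2)/(2 + 2))*16 + 13 = ((-11 + (-1 - 5) - 10)/4)*16 + 13 = ((-11 - 6 - 10)/4)*16 + 13 = ((1/4)*(-27))*16 + 13 = -27/4*16 + 13 = -108 + 13 = -95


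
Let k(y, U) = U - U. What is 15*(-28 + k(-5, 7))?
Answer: -420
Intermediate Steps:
k(y, U) = 0
15*(-28 + k(-5, 7)) = 15*(-28 + 0) = 15*(-28) = -420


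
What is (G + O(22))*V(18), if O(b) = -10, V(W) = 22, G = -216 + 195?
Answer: -682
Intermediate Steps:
G = -21
(G + O(22))*V(18) = (-21 - 10)*22 = -31*22 = -682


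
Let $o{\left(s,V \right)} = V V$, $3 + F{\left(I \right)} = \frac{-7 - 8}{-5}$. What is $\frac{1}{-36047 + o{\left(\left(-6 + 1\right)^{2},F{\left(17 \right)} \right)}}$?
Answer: $- \frac{1}{36047} \approx -2.7742 \cdot 10^{-5}$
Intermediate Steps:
$F{\left(I \right)} = 0$ ($F{\left(I \right)} = -3 + \frac{-7 - 8}{-5} = -3 - -3 = -3 + 3 = 0$)
$o{\left(s,V \right)} = V^{2}$
$\frac{1}{-36047 + o{\left(\left(-6 + 1\right)^{2},F{\left(17 \right)} \right)}} = \frac{1}{-36047 + 0^{2}} = \frac{1}{-36047 + 0} = \frac{1}{-36047} = - \frac{1}{36047}$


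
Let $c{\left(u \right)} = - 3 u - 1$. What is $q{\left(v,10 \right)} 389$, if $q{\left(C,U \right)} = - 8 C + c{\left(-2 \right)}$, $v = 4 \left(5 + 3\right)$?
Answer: $-97639$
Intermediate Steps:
$v = 32$ ($v = 4 \cdot 8 = 32$)
$c{\left(u \right)} = -1 - 3 u$
$q{\left(C,U \right)} = 5 - 8 C$ ($q{\left(C,U \right)} = - 8 C - -5 = - 8 C + \left(-1 + 6\right) = - 8 C + 5 = 5 - 8 C$)
$q{\left(v,10 \right)} 389 = \left(5 - 256\right) 389 = \left(-251\right) 389 = -97639$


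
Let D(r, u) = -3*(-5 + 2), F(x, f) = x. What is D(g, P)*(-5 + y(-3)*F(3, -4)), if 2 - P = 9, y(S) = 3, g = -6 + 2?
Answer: 36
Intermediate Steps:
g = -4
P = -7 (P = 2 - 1*9 = 2 - 9 = -7)
D(r, u) = 9 (D(r, u) = -3*(-3) = 9)
D(g, P)*(-5 + y(-3)*F(3, -4)) = 9*(-5 + 3*3) = 9*(-5 + 9) = 9*4 = 36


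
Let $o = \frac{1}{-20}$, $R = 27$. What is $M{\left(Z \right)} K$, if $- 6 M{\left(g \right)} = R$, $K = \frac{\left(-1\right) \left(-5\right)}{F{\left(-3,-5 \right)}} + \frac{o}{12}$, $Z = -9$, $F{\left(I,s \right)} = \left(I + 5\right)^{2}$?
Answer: $- \frac{897}{160} \approx -5.6062$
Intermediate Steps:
$F{\left(I,s \right)} = \left(5 + I\right)^{2}$
$o = - \frac{1}{20} \approx -0.05$
$K = \frac{299}{240}$ ($K = \frac{\left(-1\right) \left(-5\right)}{\left(5 - 3\right)^{2}} - \frac{1}{20 \cdot 12} = \frac{5}{2^{2}} - \frac{1}{240} = \frac{5}{4} - \frac{1}{240} = \frac{299}{240} \approx 1.2458$)
$M{\left(g \right)} = - \frac{9}{2}$ ($M{\left(g \right)} = \left(- \frac{1}{6}\right) 27 = - \frac{9}{2}$)
$M{\left(Z \right)} K = \left(- \frac{9}{2}\right) \frac{299}{240} = - \frac{897}{160}$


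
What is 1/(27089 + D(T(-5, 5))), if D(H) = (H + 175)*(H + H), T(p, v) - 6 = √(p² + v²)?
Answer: 29361/855074521 - 1870*√2/855074521 ≈ 3.1245e-5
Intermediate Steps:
T(p, v) = 6 + √(p² + v²)
D(H) = 2*H*(175 + H) (D(H) = (175 + H)*(2*H) = 2*H*(175 + H))
1/(27089 + D(T(-5, 5))) = 1/(27089 + 2*(6 + √((-5)² + 5²))*(175 + (6 + √((-5)² + 5²)))) = 1/(27089 + 2*(6 + √(25 + 25))*(175 + (6 + √(25 + 25)))) = 1/(27089 + 2*(6 + √50)*(175 + (6 + √50))) = 1/(27089 + 2*(6 + 5*√2)*(175 + (6 + 5*√2))) = 1/(27089 + 2*(6 + 5*√2)*(181 + 5*√2))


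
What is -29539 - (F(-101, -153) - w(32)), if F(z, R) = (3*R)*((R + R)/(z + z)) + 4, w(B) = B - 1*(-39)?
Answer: -2906445/101 ≈ -28777.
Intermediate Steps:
w(B) = 39 + B (w(B) = B + 39 = 39 + B)
F(z, R) = 4 + 3*R²/z (F(z, R) = (3*R)*((2*R)/((2*z))) + 4 = (3*R)*((2*R)*(1/(2*z))) + 4 = (3*R)*(R/z) + 4 = 3*R²/z + 4 = 4 + 3*R²/z)
-29539 - (F(-101, -153) - w(32)) = -29539 - ((4 + 3*(-153)²/(-101)) - (39 + 32)) = -29539 - ((4 + 3*23409*(-1/101)) - 1*71) = -29539 - ((4 - 70227/101) - 71) = -29539 - (-69823/101 - 71) = -29539 - 1*(-76994/101) = -29539 + 76994/101 = -2906445/101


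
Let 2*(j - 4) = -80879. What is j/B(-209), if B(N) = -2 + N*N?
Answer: -80871/87358 ≈ -0.92574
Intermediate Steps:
j = -80871/2 (j = 4 + (½)*(-80879) = 4 - 80879/2 = -80871/2 ≈ -40436.)
B(N) = -2 + N²
j/B(-209) = -80871/(2*(-2 + (-209)²)) = -80871/(2*(-2 + 43681)) = -80871/2/43679 = -80871/2*1/43679 = -80871/87358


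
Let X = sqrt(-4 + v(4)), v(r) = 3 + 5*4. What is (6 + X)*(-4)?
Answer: -24 - 4*sqrt(19) ≈ -41.436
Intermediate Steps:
v(r) = 23 (v(r) = 3 + 20 = 23)
X = sqrt(19) (X = sqrt(-4 + 23) = sqrt(19) ≈ 4.3589)
(6 + X)*(-4) = (6 + sqrt(19))*(-4) = -24 - 4*sqrt(19)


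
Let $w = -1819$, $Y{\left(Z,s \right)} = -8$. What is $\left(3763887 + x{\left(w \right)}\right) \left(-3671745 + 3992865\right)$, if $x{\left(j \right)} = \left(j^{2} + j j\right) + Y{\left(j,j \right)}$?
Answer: $3333675489120$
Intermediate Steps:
$x{\left(j \right)} = -8 + 2 j^{2}$ ($x{\left(j \right)} = \left(j^{2} + j j\right) - 8 = \left(j^{2} + j^{2}\right) - 8 = 2 j^{2} - 8 = -8 + 2 j^{2}$)
$\left(3763887 + x{\left(w \right)}\right) \left(-3671745 + 3992865\right) = \left(3763887 - \left(8 - 2 \left(-1819\right)^{2}\right)\right) \left(-3671745 + 3992865\right) = \left(3763887 + \left(-8 + 2 \cdot 3308761\right)\right) 321120 = \left(3763887 + \left(-8 + 6617522\right)\right) 321120 = \left(3763887 + 6617514\right) 321120 = 10381401 \cdot 321120 = 3333675489120$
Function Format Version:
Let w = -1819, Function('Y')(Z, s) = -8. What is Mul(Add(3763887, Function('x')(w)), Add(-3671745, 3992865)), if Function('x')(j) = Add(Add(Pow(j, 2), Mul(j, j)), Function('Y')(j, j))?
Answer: 3333675489120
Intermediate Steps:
Function('x')(j) = Add(-8, Mul(2, Pow(j, 2))) (Function('x')(j) = Add(Add(Pow(j, 2), Mul(j, j)), -8) = Add(Add(Pow(j, 2), Pow(j, 2)), -8) = Add(Mul(2, Pow(j, 2)), -8) = Add(-8, Mul(2, Pow(j, 2))))
Mul(Add(3763887, Function('x')(w)), Add(-3671745, 3992865)) = Mul(Add(3763887, Add(-8, Mul(2, Pow(-1819, 2)))), Add(-3671745, 3992865)) = Mul(Add(3763887, Add(-8, Mul(2, 3308761))), 321120) = Mul(Add(3763887, Add(-8, 6617522)), 321120) = Mul(Add(3763887, 6617514), 321120) = Mul(10381401, 321120) = 3333675489120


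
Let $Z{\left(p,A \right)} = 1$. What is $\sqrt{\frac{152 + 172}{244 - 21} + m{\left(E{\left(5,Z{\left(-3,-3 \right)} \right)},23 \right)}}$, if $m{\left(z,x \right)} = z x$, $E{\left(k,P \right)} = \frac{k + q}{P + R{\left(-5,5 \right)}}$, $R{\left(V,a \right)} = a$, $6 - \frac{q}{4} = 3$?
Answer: $\frac{\sqrt{119265306}}{1338} \approx 8.1621$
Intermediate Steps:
$q = 12$ ($q = 24 - 12 = 12$)
$E{\left(k,P \right)} = \frac{12 + k}{5 + P}$ ($E{\left(k,P \right)} = \frac{k + 12}{P + 5} = \frac{12 + k}{5 + P}$)
$m{\left(z,x \right)} = x z$
$\sqrt{\frac{152 + 172}{244 - 21} + m{\left(E{\left(5,Z{\left(-3,-3 \right)} \right)},23 \right)}} = \sqrt{\frac{152 + 172}{244 - 21} + 23 \frac{12 + 5}{5 + 1}} = \sqrt{\frac{324}{223} + 23 \cdot \frac{1}{6} \cdot 17} = \sqrt{324 \cdot \frac{1}{223} + 23 \cdot \frac{1}{6} \cdot 17} = \sqrt{\frac{324}{223} + 23 \cdot \frac{17}{6}} = \sqrt{\frac{324}{223} + \frac{391}{6}} = \sqrt{\frac{89137}{1338}} = \frac{\sqrt{119265306}}{1338}$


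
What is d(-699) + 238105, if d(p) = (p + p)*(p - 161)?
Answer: 1440385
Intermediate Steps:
d(p) = 2*p*(-161 + p) (d(p) = (2*p)*(-161 + p) = 2*p*(-161 + p))
d(-699) + 238105 = 2*(-699)*(-161 - 699) + 238105 = 2*(-699)*(-860) + 238105 = 1202280 + 238105 = 1440385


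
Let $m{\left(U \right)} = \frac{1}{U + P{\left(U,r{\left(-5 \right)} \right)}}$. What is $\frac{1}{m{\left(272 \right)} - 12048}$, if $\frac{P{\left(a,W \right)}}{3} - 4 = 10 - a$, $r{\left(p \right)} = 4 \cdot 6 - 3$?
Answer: $- \frac{502}{6048097} \approx -8.3001 \cdot 10^{-5}$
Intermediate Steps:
$r{\left(p \right)} = 21$ ($r{\left(p \right)} = 24 - 3 = 21$)
$P{\left(a,W \right)} = 42 - 3 a$ ($P{\left(a,W \right)} = 12 + 3 \left(10 - a\right) = 12 - \left(-30 + 3 a\right) = 42 - 3 a$)
$m{\left(U \right)} = \frac{1}{42 - 2 U}$ ($m{\left(U \right)} = \frac{1}{U - \left(-42 + 3 U\right)} = \frac{1}{42 - 2 U}$)
$\frac{1}{m{\left(272 \right)} - 12048} = \frac{1}{- \frac{1}{-42 + 2 \cdot 272} - 12048} = \frac{1}{- \frac{1}{-42 + 544} - 12048} = \frac{1}{- \frac{1}{502} - 12048} = \frac{1}{- \frac{6048097}{502}} = - \frac{502}{6048097}$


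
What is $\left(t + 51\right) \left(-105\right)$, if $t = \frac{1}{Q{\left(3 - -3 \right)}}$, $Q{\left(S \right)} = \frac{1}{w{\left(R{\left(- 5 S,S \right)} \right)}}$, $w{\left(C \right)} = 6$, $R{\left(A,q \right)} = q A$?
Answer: $-5985$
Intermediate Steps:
$R{\left(A,q \right)} = A q$
$Q{\left(S \right)} = \frac{1}{6}$
$t = 6$ ($t = \frac{1}{\frac{1}{6}} = 6$)
$\left(t + 51\right) \left(-105\right) = \left(6 + 51\right) \left(-105\right) = 57 \left(-105\right) = -5985$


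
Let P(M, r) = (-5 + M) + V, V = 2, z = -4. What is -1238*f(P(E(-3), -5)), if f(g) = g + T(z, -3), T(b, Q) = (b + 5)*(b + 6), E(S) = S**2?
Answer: -9904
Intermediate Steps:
T(b, Q) = (5 + b)*(6 + b)
P(M, r) = -3 + M (P(M, r) = (-5 + M) + 2 = -3 + M)
f(g) = 2 + g (f(g) = g + (30 + (-4)**2 + 11*(-4)) = g + (30 + 16 - 44) = g + 2 = 2 + g)
-1238*f(P(E(-3), -5)) = -1238*(2 + (-3 + (-3)**2)) = -1238*(2 + (-3 + 9)) = -1238*(2 + 6) = -1238*8 = -9904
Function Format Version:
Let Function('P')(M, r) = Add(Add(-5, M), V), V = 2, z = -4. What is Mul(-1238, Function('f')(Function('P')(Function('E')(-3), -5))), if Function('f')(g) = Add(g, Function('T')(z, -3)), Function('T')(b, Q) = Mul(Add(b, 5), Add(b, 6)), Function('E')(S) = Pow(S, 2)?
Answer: -9904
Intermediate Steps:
Function('T')(b, Q) = Mul(Add(5, b), Add(6, b))
Function('P')(M, r) = Add(-3, M) (Function('P')(M, r) = Add(Add(-5, M), 2) = Add(-3, M))
Function('f')(g) = Add(2, g) (Function('f')(g) = Add(g, Add(30, Pow(-4, 2), Mul(11, -4))) = Add(g, Add(30, 16, -44)) = Add(g, 2) = Add(2, g))
Mul(-1238, Function('f')(Function('P')(Function('E')(-3), -5))) = Mul(-1238, Add(2, Add(-3, Pow(-3, 2)))) = Mul(-1238, Add(2, Add(-3, 9))) = Mul(-1238, Add(2, 6)) = Mul(-1238, 8) = -9904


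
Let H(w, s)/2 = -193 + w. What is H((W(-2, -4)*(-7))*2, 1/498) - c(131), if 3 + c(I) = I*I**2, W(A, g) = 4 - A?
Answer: -2248642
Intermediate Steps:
c(I) = -3 + I**3 (c(I) = -3 + I*I**2 = -3 + I**3)
H(w, s) = -386 + 2*w (H(w, s) = 2*(-193 + w) = -386 + 2*w)
H((W(-2, -4)*(-7))*2, 1/498) - c(131) = (-386 + 2*(((4 - 1*(-2))*(-7))*2)) - (-3 + 131**3) = (-386 + 2*(((4 + 2)*(-7))*2)) - (-3 + 2248091) = (-386 + 2*((6*(-7))*2)) - 1*2248088 = (-386 + 2*(-42*2)) - 2248088 = (-386 + 2*(-84)) - 2248088 = (-386 - 168) - 2248088 = -554 - 2248088 = -2248642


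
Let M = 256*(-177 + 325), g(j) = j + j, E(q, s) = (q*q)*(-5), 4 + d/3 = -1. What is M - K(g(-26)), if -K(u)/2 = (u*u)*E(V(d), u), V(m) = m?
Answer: -6046112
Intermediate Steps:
d = -15 (d = -12 + 3*(-1) = -12 - 3 = -15)
E(q, s) = -5*q² (E(q, s) = q²*(-5) = -5*q²)
g(j) = 2*j
K(u) = 2250*u² (K(u) = -2*u*u*(-5*(-15)²) = -2*u²*(-5*225) = -2*u²*(-1125) = -(-2250)*u² = 2250*u²)
M = 37888 (M = 256*148 = 37888)
M - K(g(-26)) = 37888 - 2250*(2*(-26))² = 37888 - 2250*(-52)² = 37888 - 2250*2704 = 37888 - 1*6084000 = 37888 - 6084000 = -6046112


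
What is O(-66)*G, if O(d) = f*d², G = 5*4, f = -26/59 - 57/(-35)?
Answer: 42741072/413 ≈ 1.0349e+5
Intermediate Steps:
f = 2453/2065 (f = -26*1/59 - 57*(-1/35) = -26/59 + 57/35 = 2453/2065 ≈ 1.1879)
G = 20
O(d) = 2453*d²/2065
O(-66)*G = ((2453/2065)*(-66)²)*20 = ((2453/2065)*4356)*20 = (10685268/2065)*20 = 42741072/413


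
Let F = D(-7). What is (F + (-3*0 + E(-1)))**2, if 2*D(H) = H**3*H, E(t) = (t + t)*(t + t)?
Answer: 5803281/4 ≈ 1.4508e+6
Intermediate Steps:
E(t) = 4*t**2 (E(t) = (2*t)*(2*t) = 4*t**2)
D(H) = H**4/2 (D(H) = (H**3*H)/2 = H**4/2)
F = 2401/2 (F = (1/2)*(-7)**4 = (1/2)*2401 = 2401/2 ≈ 1200.5)
(F + (-3*0 + E(-1)))**2 = (2401/2 + (-3*0 + 4*(-1)**2))**2 = (2401/2 + (0 + 4*1))**2 = (2401/2 + (0 + 4))**2 = (2401/2 + 4)**2 = (2409/2)**2 = 5803281/4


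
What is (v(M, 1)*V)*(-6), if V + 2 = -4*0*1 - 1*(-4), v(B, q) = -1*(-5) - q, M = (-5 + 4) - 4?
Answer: -48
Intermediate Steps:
M = -5 (M = -1 - 4 = -5)
v(B, q) = 5 - q
V = 2 (V = -2 + (-4*0*1 - 1*(-4)) = -2 + (0*1 + 4) = -2 + (0 + 4) = -2 + 4 = 2)
(v(M, 1)*V)*(-6) = ((5 - 1*1)*2)*(-6) = ((5 - 1)*2)*(-6) = (4*2)*(-6) = 8*(-6) = -48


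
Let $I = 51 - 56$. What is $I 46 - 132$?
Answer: $-362$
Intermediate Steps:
$I = -5$ ($I = 51 - 56 = -5$)
$I 46 - 132 = \left(-5\right) 46 - 132 = -230 - 132 = -362$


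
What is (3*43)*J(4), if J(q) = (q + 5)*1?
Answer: 1161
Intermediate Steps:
J(q) = 5 + q (J(q) = (5 + q)*1 = 5 + q)
(3*43)*J(4) = (3*43)*(5 + 4) = 129*9 = 1161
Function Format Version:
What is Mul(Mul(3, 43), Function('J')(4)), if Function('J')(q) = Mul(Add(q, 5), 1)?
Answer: 1161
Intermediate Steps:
Function('J')(q) = Add(5, q) (Function('J')(q) = Mul(Add(5, q), 1) = Add(5, q))
Mul(Mul(3, 43), Function('J')(4)) = Mul(Mul(3, 43), Add(5, 4)) = Mul(129, 9) = 1161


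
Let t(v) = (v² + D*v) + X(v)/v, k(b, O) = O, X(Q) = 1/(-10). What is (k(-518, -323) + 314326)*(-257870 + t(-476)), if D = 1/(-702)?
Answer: -16417216736516627/1670760 ≈ -9.8262e+9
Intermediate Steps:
X(Q) = -⅒
D = -1/702 ≈ -0.0014245
t(v) = v² - 1/(10*v) - v/702 (t(v) = (v² - v/702) - 1/(10*v) = v² - 1/(10*v) - v/702)
(k(-518, -323) + 314326)*(-257870 + t(-476)) = (-323 + 314326)*(-257870 + ((-476)² - ⅒/(-476) - 1/702*(-476))) = 314003*(-257870 + (226576 - ⅒*(-1/476) + 238/351)) = 314003*(-257870 + (226576 + 1/4760 + 238/351)) = 314003*(-257870 + 378555250991/1670760) = 314003*(-52283630209/1670760) = -16417216736516627/1670760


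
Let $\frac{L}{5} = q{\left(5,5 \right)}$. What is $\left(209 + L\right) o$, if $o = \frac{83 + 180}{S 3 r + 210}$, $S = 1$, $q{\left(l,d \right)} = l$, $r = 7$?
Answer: $\frac{20514}{77} \approx 266.42$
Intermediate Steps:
$L = 25$ ($L = 5 \cdot 5 = 25$)
$o = \frac{263}{231}$ ($o = \frac{83 + 180}{1 \cdot 3 \cdot 7 + 210} = \frac{263}{3 \cdot 7 + 210} = \frac{263}{21 + 210} = \frac{263}{231} \approx 1.1385$)
$\left(209 + L\right) o = \left(209 + 25\right) \frac{263}{231} = 234 \cdot \frac{263}{231} = \frac{20514}{77}$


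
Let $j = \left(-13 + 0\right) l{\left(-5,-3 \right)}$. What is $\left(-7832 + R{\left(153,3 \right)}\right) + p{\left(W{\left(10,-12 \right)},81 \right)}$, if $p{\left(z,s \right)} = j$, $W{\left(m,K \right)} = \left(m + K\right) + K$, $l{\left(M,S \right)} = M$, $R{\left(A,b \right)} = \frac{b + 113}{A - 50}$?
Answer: $- \frac{799885}{103} \approx -7765.9$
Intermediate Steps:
$R{\left(A,b \right)} = \frac{113 + b}{-50 + A}$
$W{\left(m,K \right)} = m + 2 K$ ($W{\left(m,K \right)} = \left(K + m\right) + K = m + 2 K$)
$j = 65$ ($j = \left(-13 + 0\right) \left(-5\right) = \left(-13\right) \left(-5\right) = 65$)
$p{\left(z,s \right)} = 65$
$\left(-7832 + R{\left(153,3 \right)}\right) + p{\left(W{\left(10,-12 \right)},81 \right)} = \left(-7832 + \frac{113 + 3}{-50 + 153}\right) + 65 = \left(-7832 + \frac{1}{103} \cdot 116\right) + 65 = \left(-7832 + \frac{116}{103}\right) + 65 = - \frac{806580}{103} + 65 = - \frac{799885}{103}$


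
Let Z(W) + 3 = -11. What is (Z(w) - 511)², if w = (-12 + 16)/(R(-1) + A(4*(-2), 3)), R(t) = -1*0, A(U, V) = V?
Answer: 275625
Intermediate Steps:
R(t) = 0
w = 4/3 (w = (-12 + 16)/(0 + 3) = 4/3 ≈ 1.3333)
Z(W) = -14 (Z(W) = -3 - 11 = -14)
(Z(w) - 511)² = (-14 - 511)² = (-525)² = 275625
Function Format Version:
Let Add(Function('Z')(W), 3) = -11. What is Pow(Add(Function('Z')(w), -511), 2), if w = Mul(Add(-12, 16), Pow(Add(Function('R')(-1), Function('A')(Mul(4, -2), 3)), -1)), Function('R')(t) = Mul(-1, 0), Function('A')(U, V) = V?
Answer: 275625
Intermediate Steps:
Function('R')(t) = 0
w = Rational(4, 3) (w = Mul(Add(-12, 16), Pow(Add(0, 3), -1)) = Mul(4, Pow(3, -1)) = Mul(4, Rational(1, 3)) = Rational(4, 3) ≈ 1.3333)
Function('Z')(W) = -14 (Function('Z')(W) = Add(-3, -11) = -14)
Pow(Add(Function('Z')(w), -511), 2) = Pow(Add(-14, -511), 2) = Pow(-525, 2) = 275625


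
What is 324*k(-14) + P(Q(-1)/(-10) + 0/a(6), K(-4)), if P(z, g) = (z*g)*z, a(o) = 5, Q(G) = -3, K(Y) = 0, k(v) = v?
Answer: -4536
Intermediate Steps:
P(z, g) = g*z² (P(z, g) = (g*z)*z = g*z²)
324*k(-14) + P(Q(-1)/(-10) + 0/a(6), K(-4)) = 324*(-14) + 0*(-3/(-10) + 0/5)² = -4536 + 0*(-3*(-⅒) + 0*(⅕))² = -4536 + 0*(3/10 + 0)² = -4536 + 0*(3/10)² = -4536 + 0*(9/100) = -4536 + 0 = -4536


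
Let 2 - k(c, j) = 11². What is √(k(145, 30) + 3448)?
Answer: √3329 ≈ 57.698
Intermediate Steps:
k(c, j) = -119 (k(c, j) = 2 - 1*11² = 2 - 1*121 = 2 - 121 = -119)
√(k(145, 30) + 3448) = √(-119 + 3448) = √3329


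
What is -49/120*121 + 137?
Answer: 10511/120 ≈ 87.592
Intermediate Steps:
-49/120*121 + 137 = -5929/120 + 137 = 10511/120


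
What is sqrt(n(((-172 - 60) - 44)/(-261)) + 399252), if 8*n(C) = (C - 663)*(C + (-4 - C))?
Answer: sqrt(12097774038)/174 ≈ 632.13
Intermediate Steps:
n(C) = 663/2 - C/2 (n(C) = ((C - 663)*(C + (-4 - C)))/8 = ((-663 + C)*(-4))/8 = (2652 - 4*C)/8 = 663/2 - C/2)
sqrt(n(((-172 - 60) - 44)/(-261)) + 399252) = sqrt((663/2 - ((-172 - 60) - 44)/(2*(-261))) + 399252) = sqrt((663/2 - (-232 - 44)*(-1)/(2*261)) + 399252) = sqrt((663/2 - (-138)*(-1)/261) + 399252) = sqrt((663/2 - 1/2*92/87) + 399252) = sqrt((663/2 - 46/87) + 399252) = sqrt(57589/174 + 399252) = sqrt(69527437/174) = sqrt(12097774038)/174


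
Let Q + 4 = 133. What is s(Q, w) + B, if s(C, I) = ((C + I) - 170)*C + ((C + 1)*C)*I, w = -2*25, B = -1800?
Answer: -852039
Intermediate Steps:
Q = 129 (Q = -4 + 133 = 129)
w = -50
s(C, I) = C*(-170 + C + I) + C*I*(1 + C) (s(C, I) = (-170 + C + I)*C + ((1 + C)*C)*I = C*(-170 + C + I) + (C*(1 + C))*I = C*(-170 + C + I) + C*I*(1 + C))
s(Q, w) + B = 129*(-170 + 129 + 2*(-50) + 129*(-50)) - 1800 = 129*(-170 + 129 - 100 - 6450) - 1800 = 129*(-6591) - 1800 = -850239 - 1800 = -852039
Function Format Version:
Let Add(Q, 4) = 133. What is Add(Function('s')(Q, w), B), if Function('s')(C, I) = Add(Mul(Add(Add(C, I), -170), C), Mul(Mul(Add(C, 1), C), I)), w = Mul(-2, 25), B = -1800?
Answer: -852039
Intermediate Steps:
Q = 129 (Q = Add(-4, 133) = 129)
w = -50
Function('s')(C, I) = Add(Mul(C, Add(-170, C, I)), Mul(C, I, Add(1, C))) (Function('s')(C, I) = Add(Mul(Add(-170, C, I), C), Mul(Mul(Add(1, C), C), I)) = Add(Mul(C, Add(-170, C, I)), Mul(Mul(C, Add(1, C)), I)) = Add(Mul(C, Add(-170, C, I)), Mul(C, I, Add(1, C))))
Add(Function('s')(Q, w), B) = Add(Mul(129, Add(-170, 129, Mul(2, -50), Mul(129, -50))), -1800) = Add(Mul(129, Add(-170, 129, -100, -6450)), -1800) = Add(Mul(129, -6591), -1800) = Add(-850239, -1800) = -852039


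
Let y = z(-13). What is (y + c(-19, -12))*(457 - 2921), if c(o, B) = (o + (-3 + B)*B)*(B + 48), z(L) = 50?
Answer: -14404544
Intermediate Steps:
c(o, B) = (48 + B)*(o + B*(-3 + B)) (c(o, B) = (o + B*(-3 + B))*(48 + B) = (48 + B)*(o + B*(-3 + B)))
y = 50
(y + c(-19, -12))*(457 - 2921) = (50 + ((-12)**3 - 144*(-12) + 45*(-12)**2 + 48*(-19) - 12*(-19)))*(457 - 2921) = (50 + (-1728 + 1728 + 45*144 - 912 + 228))*(-2464) = (50 + (-1728 + 1728 + 6480 - 912 + 228))*(-2464) = (50 + 5796)*(-2464) = 5846*(-2464) = -14404544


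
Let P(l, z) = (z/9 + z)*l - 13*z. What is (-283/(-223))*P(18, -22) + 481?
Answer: 63681/223 ≈ 285.56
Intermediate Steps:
P(l, z) = -13*z + 10*l*z/9 (P(l, z) = (z*(1/9) + z)*l - 13*z = (z/9 + z)*l - 13*z = (10*z/9)*l - 13*z = 10*l*z/9 - 13*z = -13*z + 10*l*z/9)
(-283/(-223))*P(18, -22) + 481 = (-283/(-223))*((1/9)*(-22)*(-117 + 10*18)) + 481 = (-283*(-1/223))*((1/9)*(-22)*(-117 + 180)) + 481 = 283*((1/9)*(-22)*63)/223 + 481 = (283/223)*(-154) + 481 = -43582/223 + 481 = 63681/223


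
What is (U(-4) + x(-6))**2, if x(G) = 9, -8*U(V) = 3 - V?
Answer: 4225/64 ≈ 66.016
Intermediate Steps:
U(V) = -3/8 + V/8 (U(V) = -(3 - V)/8 = -3/8 + V/8)
(U(-4) + x(-6))**2 = ((-3/8 + (1/8)*(-4)) + 9)**2 = ((-3/8 - 1/2) + 9)**2 = (-7/8 + 9)**2 = (65/8)**2 = 4225/64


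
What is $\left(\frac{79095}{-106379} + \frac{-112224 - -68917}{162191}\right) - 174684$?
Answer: $- \frac{3013965629148574}{17253716389} \approx -1.7469 \cdot 10^{5}$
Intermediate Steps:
$\left(\frac{79095}{-106379} + \frac{-112224 - -68917}{162191}\right) - 174684 = \left(79095 \left(- \frac{1}{106379}\right) + \left(-112224 + 68917\right) \frac{1}{162191}\right) - 174684 = \left(- \frac{79095}{106379} - \frac{43307}{162191}\right) - 174684 = - \frac{17435452498}{17253716389} - 174684 = - \frac{3013965629148574}{17253716389}$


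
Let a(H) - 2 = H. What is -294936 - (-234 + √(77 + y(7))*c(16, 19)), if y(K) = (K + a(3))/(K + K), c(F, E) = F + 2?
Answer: -294702 - 18*√3815/7 ≈ -2.9486e+5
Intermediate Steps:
a(H) = 2 + H
c(F, E) = 2 + F
y(K) = (5 + K)/(2*K) (y(K) = (K + (2 + 3))/(K + K) = (K + 5)/((2*K)) = (5 + K)*(1/(2*K)) = (5 + K)/(2*K))
-294936 - (-234 + √(77 + y(7))*c(16, 19)) = -294936 - (-234 + √(77 + (½)*(5 + 7)/7)*(2 + 16)) = -294936 - (-234 + √(77 + (½)*(⅐)*12)*18) = -294936 - (-234 + √(77 + 6/7)*18) = -294936 - (-234 + √(545/7)*18) = -294936 - (-234 + (√3815/7)*18) = -294936 - (-234 + 18*√3815/7) = -294936 + (234 - 18*√3815/7) = -294702 - 18*√3815/7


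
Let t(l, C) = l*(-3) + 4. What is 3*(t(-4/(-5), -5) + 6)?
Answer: 114/5 ≈ 22.800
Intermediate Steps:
t(l, C) = 4 - 3*l (t(l, C) = -3*l + 4 = 4 - 3*l)
3*(t(-4/(-5), -5) + 6) = 3*((4 - (-12)/(-5)) + 6) = 3*((4 - (-12)*(-1)/5) + 6) = 3*((4 - 3*⅘) + 6) = 3*((4 - 12/5) + 6) = 3*(8/5 + 6) = 3*(38/5) = 114/5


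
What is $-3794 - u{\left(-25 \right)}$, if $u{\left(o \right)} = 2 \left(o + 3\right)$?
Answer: $-3750$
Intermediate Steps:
$u{\left(o \right)} = 6 + 2 o$ ($u{\left(o \right)} = 2 \left(3 + o\right) = 6 + 2 o$)
$-3794 - u{\left(-25 \right)} = -3794 - \left(6 + 2 \left(-25\right)\right) = -3794 - \left(6 - 50\right) = -3794 - -44 = -3794 + 44 = -3750$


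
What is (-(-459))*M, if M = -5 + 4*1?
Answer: -459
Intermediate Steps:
M = -1 (M = -5 + 4 = -1)
(-(-459))*M = -(-459)*(-1) = -51*(-9)*(-1) = 459*(-1) = -459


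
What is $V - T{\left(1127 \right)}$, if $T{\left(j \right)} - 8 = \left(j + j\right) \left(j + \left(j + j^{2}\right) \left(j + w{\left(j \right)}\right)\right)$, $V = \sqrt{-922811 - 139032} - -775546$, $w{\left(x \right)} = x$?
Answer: $-6458638212816 + i \sqrt{1061843} \approx -6.4586 \cdot 10^{12} + 1030.5 i$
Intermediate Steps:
$V = 775546 + i \sqrt{1061843}$ ($V = \sqrt{-1061843} + 775546 = i \sqrt{1061843} + 775546 = 775546 + i \sqrt{1061843} \approx 7.7555 \cdot 10^{5} + 1030.5 i$)
$T{\left(j \right)} = 8 + 2 j \left(j + 2 j \left(j + j^{2}\right)\right)$ ($T{\left(j \right)} = 8 + \left(j + j\right) \left(j + \left(j + j^{2}\right) \left(j + j\right)\right) = 8 + 2 j \left(j + \left(j + j^{2}\right) 2 j\right) = 8 + 2 j \left(j + 2 j \left(j + j^{2}\right)\right)$)
$V - T{\left(1127 \right)} = \left(775546 + i \sqrt{1061843}\right) - \left(8 + 2 \cdot 1127^{2} + 4 \cdot 1127^{3} + 4 \cdot 1127^{4}\right) = \left(775546 + i \sqrt{1061843}\right) - \left(8 + 2 \cdot 1270129 + 4 \cdot 1431435383 + 4 \cdot 1613227676641\right) = \left(775546 + i \sqrt{1061843}\right) - \left(8 + 2540258 + 5725741532 + 6452910706564\right) = \left(775546 + i \sqrt{1061843}\right) - 6458638988362 = -6458638212816 + i \sqrt{1061843}$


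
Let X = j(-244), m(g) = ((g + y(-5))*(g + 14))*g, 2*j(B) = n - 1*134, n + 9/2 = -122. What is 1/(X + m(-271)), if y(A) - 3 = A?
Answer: -4/76055045 ≈ -5.2593e-8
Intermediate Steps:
n = -253/2 (n = -9/2 - 122 = -253/2 ≈ -126.50)
y(A) = 3 + A
j(B) = -521/4 (j(B) = (-253/2 - 1*134)/2 = (-253/2 - 134)/2 = (1/2)*(-521/2) = -521/4)
m(g) = g*(-2 + g)*(14 + g) (m(g) = ((g + (3 - 5))*(g + 14))*g = ((g - 2)*(14 + g))*g = ((-2 + g)*(14 + g))*g = g*(-2 + g)*(14 + g))
X = -521/4 ≈ -130.25
1/(X + m(-271)) = 1/(-521/4 - 271*(-28 + (-271)**2 + 12*(-271))) = 1/(-521/4 - 271*(-28 + 73441 - 3252)) = 1/(-521/4 - 271*70161) = 1/(-521/4 - 19013631) = 1/(-76055045/4) = -4/76055045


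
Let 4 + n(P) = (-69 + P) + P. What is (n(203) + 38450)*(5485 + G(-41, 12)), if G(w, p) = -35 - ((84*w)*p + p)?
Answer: 1813725778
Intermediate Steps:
G(w, p) = -35 - p - 84*p*w (G(w, p) = -35 - (84*p*w + p) = -35 - (p + 84*p*w) = -35 + (-p - 84*p*w) = -35 - p - 84*p*w)
n(P) = -73 + 2*P (n(P) = -4 + ((-69 + P) + P) = -4 + (-69 + 2*P) = -73 + 2*P)
(n(203) + 38450)*(5485 + G(-41, 12)) = ((-73 + 2*203) + 38450)*(5485 + (-35 - 1*12 - 84*12*(-41))) = ((-73 + 406) + 38450)*(5485 + (-35 - 12 + 41328)) = (333 + 38450)*(5485 + 41281) = 38783*46766 = 1813725778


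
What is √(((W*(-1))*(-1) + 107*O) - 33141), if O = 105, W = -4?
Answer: I*√21910 ≈ 148.02*I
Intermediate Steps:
√(((W*(-1))*(-1) + 107*O) - 33141) = √((-4*(-1)*(-1) + 107*105) - 33141) = √((4*(-1) + 11235) - 33141) = √((-4 + 11235) - 33141) = √(11231 - 33141) = √(-21910) = I*√21910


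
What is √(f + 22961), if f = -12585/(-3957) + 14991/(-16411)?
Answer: √10759531390519584385/21646109 ≈ 151.54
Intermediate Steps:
f = 49071016/21646109 (f = -12585*(-1/3957) + 14991*(-1/16411) = 4195/1319 - 14991/16411 = 49071016/21646109 ≈ 2.2670)
√(f + 22961) = √(49071016/21646109 + 22961) = √(497065379765/21646109) = √10759531390519584385/21646109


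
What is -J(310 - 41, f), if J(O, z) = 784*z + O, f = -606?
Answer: 474835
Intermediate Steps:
J(O, z) = O + 784*z
-J(310 - 41, f) = -((310 - 41) + 784*(-606)) = -(269 - 475104) = -1*(-474835) = 474835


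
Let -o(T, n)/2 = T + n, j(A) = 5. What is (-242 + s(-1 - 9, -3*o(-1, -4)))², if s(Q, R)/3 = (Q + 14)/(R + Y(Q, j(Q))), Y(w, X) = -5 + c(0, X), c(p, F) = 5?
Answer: 1468944/25 ≈ 58758.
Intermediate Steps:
Y(w, X) = 0 (Y(w, X) = -5 + 5 = 0)
o(T, n) = -2*T - 2*n (o(T, n) = -2*(T + n) = -2*T - 2*n)
s(Q, R) = 3*(14 + Q)/R (s(Q, R) = 3*((Q + 14)/(R + 0)) = 3*((14 + Q)/R) = 3*(14 + Q)/R)
(-242 + s(-1 - 9, -3*o(-1, -4)))² = (-242 + 3*(14 + (-1 - 9))/((-3*(-2*(-1) - 2*(-4)))))² = (-242 + 3*(14 - 10)/((-3*(2 + 8))))² = (-242 + 3*4/(-3*10))² = (-242 + 3*4/(-30))² = (-242 + 3*(-1/30)*4)² = (-242 - ⅖)² = (-1212/5)² = 1468944/25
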